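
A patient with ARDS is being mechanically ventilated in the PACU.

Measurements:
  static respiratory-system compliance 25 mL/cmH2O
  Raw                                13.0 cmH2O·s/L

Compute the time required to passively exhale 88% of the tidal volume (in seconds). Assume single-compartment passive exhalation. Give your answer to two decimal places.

0.69

τ = R × C = 13.0 × 25 mL/cmH2O = 13.0 × 0.025 L/cmH2O = 0.325 s.
Exhaled fraction f = 1 − e^(−t/τ) → t = −τ·ln(1 − f) = −0.325·ln(0.12) = 0.6891 s.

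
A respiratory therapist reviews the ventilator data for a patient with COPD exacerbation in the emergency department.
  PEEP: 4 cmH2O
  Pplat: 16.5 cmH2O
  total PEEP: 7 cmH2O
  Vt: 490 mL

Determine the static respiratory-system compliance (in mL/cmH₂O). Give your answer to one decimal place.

51.6

End-expiratory occlusion gives total PEEP = 7 cmH2O (intrinsic PEEP = 7 − 4 = 3). Use total PEEP for the elastic gradient.
Cstat = Vt / (Pplat − PEEPtotal) = 490 / (16.5 − 7) = 490 / 9.5 = 51.579 mL/cmH2O.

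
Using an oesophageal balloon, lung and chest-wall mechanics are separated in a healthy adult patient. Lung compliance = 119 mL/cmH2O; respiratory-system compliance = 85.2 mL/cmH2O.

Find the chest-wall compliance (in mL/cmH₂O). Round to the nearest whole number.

300

1/Ccw = 1/Crs − 1/CL.
1/Ccw = 1/85.2 − 1/119 = 0.003334.
Ccw = 299.94 mL/cmH2O.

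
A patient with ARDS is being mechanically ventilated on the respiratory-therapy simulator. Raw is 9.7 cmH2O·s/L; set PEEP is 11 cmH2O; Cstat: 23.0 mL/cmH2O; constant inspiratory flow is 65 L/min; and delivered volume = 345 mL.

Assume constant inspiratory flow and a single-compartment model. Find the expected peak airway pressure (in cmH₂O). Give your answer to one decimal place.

Flow: 65 L/min ÷ 60 = 1.0833 L/s.
Equation of motion (constant flow): PIP = Vt/C + R·V̇ + PEEP.
PIP = 345/23.0 + 9.7×1.0833 + 11 = 15.0 + 10.508 + 11 = 36.508 cmH2O.

36.5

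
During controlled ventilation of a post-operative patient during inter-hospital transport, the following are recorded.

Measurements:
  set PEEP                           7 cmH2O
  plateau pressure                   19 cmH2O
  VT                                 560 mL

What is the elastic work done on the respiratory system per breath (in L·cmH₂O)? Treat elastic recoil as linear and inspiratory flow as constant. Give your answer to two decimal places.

3.36

Elastic work ≈ ½ × (Pplat − PEEP) × Vt = 0.5 × (19 − 7) × 0.560 L = 0.5 × 12.0 × 0.560 = 3.36 L·cmH2O.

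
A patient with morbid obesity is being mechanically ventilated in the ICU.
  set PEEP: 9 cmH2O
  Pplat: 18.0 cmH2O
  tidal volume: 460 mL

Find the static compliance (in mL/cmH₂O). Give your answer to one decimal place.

51.1

Cstat = Vt / (Pplat − PEEP) = 460 / (18.0 − 9) = 460 / 9.0 = 51.111 mL/cmH2O.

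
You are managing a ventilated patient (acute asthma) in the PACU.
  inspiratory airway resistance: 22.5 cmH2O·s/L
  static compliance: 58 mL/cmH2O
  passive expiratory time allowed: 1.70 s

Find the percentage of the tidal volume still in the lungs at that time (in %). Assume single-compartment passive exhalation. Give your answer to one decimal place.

27.2

τ = R × C = 22.5 × 58 mL/cmH2O = 22.5 × 0.058 L/cmH2O = 1.305 s.
Passive exhalation: V(t)/V₀ = e^(−t/τ) = e^(−1.70/1.305) = 0.2718.
Fraction remaining = 0.2718 → 27.18%.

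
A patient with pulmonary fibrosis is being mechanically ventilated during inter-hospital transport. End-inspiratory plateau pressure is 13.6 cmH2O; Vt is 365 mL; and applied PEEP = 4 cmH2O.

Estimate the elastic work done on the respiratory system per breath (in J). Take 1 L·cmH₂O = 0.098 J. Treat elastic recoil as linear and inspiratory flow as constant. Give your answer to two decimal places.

0.17

Elastic work ≈ ½ × (Pplat − PEEP) × Vt = 0.5 × (13.6 − 4) × 0.365 L = 0.5 × 9.6 × 0.365 = 1.752 L·cmH2O.
× 0.098 J/(L·cmH2O) → 0.1717 J.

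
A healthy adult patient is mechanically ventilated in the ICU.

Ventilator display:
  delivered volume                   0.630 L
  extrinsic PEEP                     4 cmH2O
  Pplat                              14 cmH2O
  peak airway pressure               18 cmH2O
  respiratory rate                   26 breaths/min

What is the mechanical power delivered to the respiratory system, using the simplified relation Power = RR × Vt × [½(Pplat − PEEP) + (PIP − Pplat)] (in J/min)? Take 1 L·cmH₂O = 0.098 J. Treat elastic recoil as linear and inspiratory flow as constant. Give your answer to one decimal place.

14.4

Per-breath work = Vt × [½(Pplat−PEEP) + (PIP−Pplat)] = 0.630 × [0.5×10.0 + 4.0] = 0.630 × 9.0 = 5.67 L·cmH2O.
Power = 26 × 5.67 = 147.42 L·cmH2O/min.
× 0.098 J/(L·cmH2O) → 14.447 J/min.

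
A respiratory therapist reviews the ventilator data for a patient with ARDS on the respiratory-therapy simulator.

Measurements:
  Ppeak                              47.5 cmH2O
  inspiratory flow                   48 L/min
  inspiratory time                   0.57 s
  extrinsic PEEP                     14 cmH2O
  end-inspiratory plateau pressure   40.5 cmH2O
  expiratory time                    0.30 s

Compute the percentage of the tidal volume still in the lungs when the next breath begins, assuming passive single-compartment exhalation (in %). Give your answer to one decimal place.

Flow: 48 L/min ÷ 60 = 0.8 L/s.
Vt = flow × Ti = 0.8 L/s × 0.57 s × 1000 mL/L = 456.0 mL.
R = (PIP − Pplat)/V̇ = (47.5 − 40.5) / 0.8 = 7.0/0.8 = 8.75 cmH2O·s/L.
C = Vt/(Pplat − PEEP) = 456.0 / (40.5 − 14) = 456.0/26.5 = 17.208 mL/cmH2O.
τ = R × C = 8.75 × 0.01721 L/cmH2O = 0.1506 s.
Fraction remaining at end-expiration = e^(−Te/τ) = e^(−0.30/0.1506) = 0.1364 → 13.64%.

13.6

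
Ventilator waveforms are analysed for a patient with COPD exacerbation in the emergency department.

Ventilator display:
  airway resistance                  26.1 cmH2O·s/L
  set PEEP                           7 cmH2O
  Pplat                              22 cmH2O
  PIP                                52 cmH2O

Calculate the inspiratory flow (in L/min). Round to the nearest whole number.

flow = (PIP − Pplat) / Raw = (52 − 22) / 26.1 = 1.149 L/s × 60 = 68.94 L/min.

69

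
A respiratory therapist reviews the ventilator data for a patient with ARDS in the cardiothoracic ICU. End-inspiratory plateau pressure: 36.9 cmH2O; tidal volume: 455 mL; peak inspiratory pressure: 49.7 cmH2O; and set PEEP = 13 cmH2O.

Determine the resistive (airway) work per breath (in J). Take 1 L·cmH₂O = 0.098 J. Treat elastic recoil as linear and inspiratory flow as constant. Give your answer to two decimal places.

0.57

With constant inspiratory flow the resistive pressure is constant at PIP − Pplat = 49.7 − 36.9 = 12.8 cmH2O, so resistive work = 12.8 × 0.455 = 5.824 L·cmH2O.
× 0.098 J/(L·cmH2O) → 0.5708 J.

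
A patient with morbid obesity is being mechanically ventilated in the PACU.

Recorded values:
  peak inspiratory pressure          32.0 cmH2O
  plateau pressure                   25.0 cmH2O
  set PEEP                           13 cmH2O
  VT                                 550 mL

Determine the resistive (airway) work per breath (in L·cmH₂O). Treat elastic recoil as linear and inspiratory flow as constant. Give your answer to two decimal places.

With constant inspiratory flow the resistive pressure is constant at PIP − Pplat = 32.0 − 25.0 = 7.0 cmH2O, so resistive work = 7.0 × 0.550 = 3.85 L·cmH2O.

3.85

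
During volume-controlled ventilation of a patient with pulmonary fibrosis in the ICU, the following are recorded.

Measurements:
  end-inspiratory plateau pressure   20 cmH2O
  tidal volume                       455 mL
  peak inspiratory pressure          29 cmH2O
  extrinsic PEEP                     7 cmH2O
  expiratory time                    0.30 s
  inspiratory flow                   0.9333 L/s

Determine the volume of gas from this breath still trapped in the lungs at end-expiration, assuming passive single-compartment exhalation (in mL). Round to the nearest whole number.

R = (PIP − Pplat)/V̇ = (29 − 20) / 0.9333 = 9.0/0.9333 = 9.643 cmH2O·s/L.
C = Vt/(Pplat − PEEP) = 455.0 / (20 − 7) = 455.0/13.0 = 35.0 mL/cmH2O.
τ = R × C = 9.643 × 0.035 L/cmH2O = 0.3375 s.
Fraction remaining = e^(−Te/τ) = e^(−0.30/0.3375) = 0.4111.
Trapped volume = 455.0 × 0.4111 = 187.05 mL.

187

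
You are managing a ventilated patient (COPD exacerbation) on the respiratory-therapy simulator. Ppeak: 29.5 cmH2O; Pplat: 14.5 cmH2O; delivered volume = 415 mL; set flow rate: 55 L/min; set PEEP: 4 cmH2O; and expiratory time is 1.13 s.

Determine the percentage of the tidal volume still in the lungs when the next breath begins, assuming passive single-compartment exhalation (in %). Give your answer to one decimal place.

Flow: 55 L/min ÷ 60 = 0.9167 L/s.
R = (PIP − Pplat)/V̇ = (29.5 − 14.5) / 0.9167 = 15.0/0.9167 = 16.363 cmH2O·s/L.
C = Vt/(Pplat − PEEP) = 415.0 / (14.5 − 4) = 415.0/10.5 = 39.524 mL/cmH2O.
τ = R × C = 16.363 × 0.03952 L/cmH2O = 0.6467 s.
Fraction remaining at end-expiration = e^(−Te/τ) = e^(−1.13/0.6467) = 0.1742 → 17.42%.

17.4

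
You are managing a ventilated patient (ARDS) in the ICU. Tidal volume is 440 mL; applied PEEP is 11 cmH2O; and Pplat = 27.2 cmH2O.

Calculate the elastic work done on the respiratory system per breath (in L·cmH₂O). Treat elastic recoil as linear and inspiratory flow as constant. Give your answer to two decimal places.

3.56

Elastic work ≈ ½ × (Pplat − PEEP) × Vt = 0.5 × (27.2 − 11) × 0.440 L = 0.5 × 16.2 × 0.440 = 3.564 L·cmH2O.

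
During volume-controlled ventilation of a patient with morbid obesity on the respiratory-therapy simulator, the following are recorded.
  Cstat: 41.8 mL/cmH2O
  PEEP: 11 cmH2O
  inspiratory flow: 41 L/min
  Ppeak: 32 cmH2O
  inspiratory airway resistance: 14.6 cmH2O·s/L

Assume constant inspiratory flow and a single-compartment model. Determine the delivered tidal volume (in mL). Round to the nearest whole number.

461

Flow: 41 L/min ÷ 60 = 0.6833 L/s.
Equation of motion (constant flow): PIP = Vt/C + R·V̇ + PEEP.
Vt/C = PIP − R·V̇ − PEEP = 32 − 9.976 − 11 = 11.024 cmH2O.
Vt = C × 11.024 = 41.8 × 11.024 = 460.8 mL.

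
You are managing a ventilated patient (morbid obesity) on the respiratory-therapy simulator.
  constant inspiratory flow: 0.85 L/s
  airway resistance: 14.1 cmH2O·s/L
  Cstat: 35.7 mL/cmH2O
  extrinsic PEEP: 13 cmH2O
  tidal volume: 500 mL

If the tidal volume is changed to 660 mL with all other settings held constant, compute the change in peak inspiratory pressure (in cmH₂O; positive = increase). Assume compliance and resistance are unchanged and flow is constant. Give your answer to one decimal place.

4.5

PIP = Vt/C + R·V̇ + PEEP (constant-flow equation of motion).
Only the elastic term changes: ΔPIP = ΔVt / C = (660 − 500) / 35.7 = 4.482 cmH2O.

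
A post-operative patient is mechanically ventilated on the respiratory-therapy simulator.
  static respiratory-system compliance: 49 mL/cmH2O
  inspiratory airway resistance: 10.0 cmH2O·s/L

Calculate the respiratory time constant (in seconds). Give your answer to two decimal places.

0.49

τ = R × C = 10.0 × 49 mL/cmH2O = 10.0 × 0.049 L/cmH2O = 0.49 s.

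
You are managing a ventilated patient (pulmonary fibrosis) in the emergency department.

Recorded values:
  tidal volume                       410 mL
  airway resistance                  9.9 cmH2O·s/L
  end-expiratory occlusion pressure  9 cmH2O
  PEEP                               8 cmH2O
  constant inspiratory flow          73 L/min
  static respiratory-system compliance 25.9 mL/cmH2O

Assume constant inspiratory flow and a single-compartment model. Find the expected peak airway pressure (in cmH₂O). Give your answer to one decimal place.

Flow: 73 L/min ÷ 60 = 1.2167 L/s.
Total PEEP = 9 cmH2O (set 8 + intrinsic 1); this is the baseline alveolar pressure.
Equation of motion (constant flow): PIP = Vt/C + R·V̇ + PEEP.
PIP = 410/25.9 + 9.9×1.2167 + 9 = 15.83 + 12.045 + 9 = 36.875 cmH2O.

36.9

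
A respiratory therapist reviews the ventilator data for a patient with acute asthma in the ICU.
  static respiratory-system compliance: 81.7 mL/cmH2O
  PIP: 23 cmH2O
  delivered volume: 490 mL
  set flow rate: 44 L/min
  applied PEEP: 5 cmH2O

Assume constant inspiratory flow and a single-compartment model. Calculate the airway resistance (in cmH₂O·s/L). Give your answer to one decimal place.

16.4

Flow: 44 L/min ÷ 60 = 0.7333 L/s.
Equation of motion (constant flow): PIP = Vt/C + R·V̇ + PEEP.
R·V̇ = PIP − Vt/C − PEEP = 23 − 490/81.7 − 5 = 23 − 5.998 − 5 = 12.002 cmH2O.
R = 12.002 / 0.7333 = 16.367 cmH2O·s/L.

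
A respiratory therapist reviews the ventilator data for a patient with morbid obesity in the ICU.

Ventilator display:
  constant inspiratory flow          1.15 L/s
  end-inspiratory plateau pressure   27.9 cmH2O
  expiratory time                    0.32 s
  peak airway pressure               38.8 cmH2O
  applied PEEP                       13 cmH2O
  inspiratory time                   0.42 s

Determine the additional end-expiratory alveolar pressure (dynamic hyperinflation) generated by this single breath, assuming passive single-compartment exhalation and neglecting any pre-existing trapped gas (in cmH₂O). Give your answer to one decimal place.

5.3

Vt = flow × Ti = 1.15 L/s × 0.42 s × 1000 mL/L = 483.0 mL.
R = (PIP − Pplat)/V̇ = (38.8 − 27.9) / 1.15 = 10.9/1.15 = 9.478 cmH2O·s/L.
C = Vt/(Pplat − PEEP) = 483.0 / (27.9 − 13) = 483.0/14.9 = 32.416 mL/cmH2O.
τ = R × C = 9.478 × 0.03242 L/cmH2O = 0.3073 s.
Fraction remaining = e^(−Te/τ) = e^(−0.32/0.3073) = 0.353; trapped volume = 483.0 × 0.353 = 170.5 mL.
Additional alveolar pressure from trapping ≈ V_trapped / C = 170.5 / 32.416 = 5.26 cmH2O.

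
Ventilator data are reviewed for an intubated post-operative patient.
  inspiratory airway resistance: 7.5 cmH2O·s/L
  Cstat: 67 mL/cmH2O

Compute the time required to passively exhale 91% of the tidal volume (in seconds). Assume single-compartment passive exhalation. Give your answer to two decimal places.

1.21

τ = R × C = 7.5 × 67 mL/cmH2O = 7.5 × 0.067 L/cmH2O = 0.5025 s.
Exhaled fraction f = 1 − e^(−t/τ) → t = −τ·ln(1 − f) = −0.5025·ln(0.09) = 1.21 s.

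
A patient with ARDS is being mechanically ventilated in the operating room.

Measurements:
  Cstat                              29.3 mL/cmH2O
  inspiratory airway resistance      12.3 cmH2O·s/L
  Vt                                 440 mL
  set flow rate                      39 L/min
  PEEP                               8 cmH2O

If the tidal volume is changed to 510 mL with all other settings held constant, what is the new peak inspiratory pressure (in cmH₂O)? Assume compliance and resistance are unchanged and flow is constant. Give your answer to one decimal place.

33.4

Flow: 39 L/min ÷ 60 = 0.65 L/s.
PIP = Vt/C + R·V̇ + PEEP (constant-flow equation of motion).
Only the elastic term changes: ΔPIP = ΔVt / C = (510 − 440) / 29.3 = 2.389 cmH2O.
Original PIP = 440/29.3 + 12.3×0.65 + 8 = 31.012 cmH2O; new PIP = 31.012 + (2.389) = 33.401 cmH2O.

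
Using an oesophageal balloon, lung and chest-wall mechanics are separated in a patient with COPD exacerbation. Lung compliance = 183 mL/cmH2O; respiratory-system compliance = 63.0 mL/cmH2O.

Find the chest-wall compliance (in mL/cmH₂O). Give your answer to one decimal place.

96.1

1/Ccw = 1/Crs − 1/CL.
1/Ccw = 1/63.0 − 1/183 = 0.01041.
Ccw = 96.061 mL/cmH2O.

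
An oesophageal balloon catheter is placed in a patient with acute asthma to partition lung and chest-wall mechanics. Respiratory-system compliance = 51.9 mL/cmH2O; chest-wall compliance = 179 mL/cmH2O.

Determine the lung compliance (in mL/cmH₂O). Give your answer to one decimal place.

1/CL = 1/Crs − 1/Ccw.
1/CL = 1/51.9 − 1/179 = 0.01368.
CL = 73.099 mL/cmH2O.

73.1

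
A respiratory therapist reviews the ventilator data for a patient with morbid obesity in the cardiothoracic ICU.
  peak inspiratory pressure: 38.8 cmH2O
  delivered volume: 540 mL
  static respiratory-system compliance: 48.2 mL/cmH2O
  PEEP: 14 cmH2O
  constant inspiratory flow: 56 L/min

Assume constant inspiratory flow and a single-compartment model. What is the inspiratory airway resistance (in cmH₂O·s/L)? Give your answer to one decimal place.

Flow: 56 L/min ÷ 60 = 0.9333 L/s.
Equation of motion (constant flow): PIP = Vt/C + R·V̇ + PEEP.
R·V̇ = PIP − Vt/C − PEEP = 38.8 − 540/48.2 − 14 = 38.8 − 11.203 − 14 = 13.597 cmH2O.
R = 13.597 / 0.9333 = 14.569 cmH2O·s/L.

14.6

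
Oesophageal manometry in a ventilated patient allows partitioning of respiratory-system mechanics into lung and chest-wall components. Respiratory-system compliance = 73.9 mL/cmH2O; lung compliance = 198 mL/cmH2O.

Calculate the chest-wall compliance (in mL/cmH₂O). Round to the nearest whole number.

118

1/Ccw = 1/Crs − 1/CL.
1/Ccw = 1/73.9 − 1/198 = 0.008481.
Ccw = 117.91 mL/cmH2O.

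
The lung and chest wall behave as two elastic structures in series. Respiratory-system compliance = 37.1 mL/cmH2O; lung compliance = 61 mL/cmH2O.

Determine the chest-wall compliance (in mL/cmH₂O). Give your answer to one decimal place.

1/Ccw = 1/Crs − 1/CL.
1/Ccw = 1/37.1 − 1/61 = 0.01056.
Ccw = 94.697 mL/cmH2O.

94.7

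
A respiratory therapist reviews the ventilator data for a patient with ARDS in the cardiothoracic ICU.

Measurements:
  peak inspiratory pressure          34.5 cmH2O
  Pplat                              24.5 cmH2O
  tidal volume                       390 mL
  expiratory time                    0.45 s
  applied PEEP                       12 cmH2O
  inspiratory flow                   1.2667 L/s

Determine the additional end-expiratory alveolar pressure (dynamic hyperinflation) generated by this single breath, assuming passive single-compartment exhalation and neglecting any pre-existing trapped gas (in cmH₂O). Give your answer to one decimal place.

R = (PIP − Pplat)/V̇ = (34.5 − 24.5) / 1.2667 = 10.0/1.2667 = 7.895 cmH2O·s/L.
C = Vt/(Pplat − PEEP) = 390.0 / (24.5 − 12) = 390.0/12.5 = 31.2 mL/cmH2O.
τ = R × C = 7.895 × 0.0312 L/cmH2O = 0.2463 s.
Fraction remaining = e^(−Te/τ) = e^(−0.45/0.2463) = 0.1609; trapped volume = 390.0 × 0.1609 = 62.751 mL.
Additional alveolar pressure from trapping ≈ V_trapped / C = 62.751 / 31.2 = 2.011 cmH2O.

2.0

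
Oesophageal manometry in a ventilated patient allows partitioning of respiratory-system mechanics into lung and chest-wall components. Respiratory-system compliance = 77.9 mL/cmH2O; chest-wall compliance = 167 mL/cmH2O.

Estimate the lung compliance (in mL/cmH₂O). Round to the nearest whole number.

146

1/CL = 1/Crs − 1/Ccw.
1/CL = 1/77.9 − 1/167 = 0.006849.
CL = 146.01 mL/cmH2O.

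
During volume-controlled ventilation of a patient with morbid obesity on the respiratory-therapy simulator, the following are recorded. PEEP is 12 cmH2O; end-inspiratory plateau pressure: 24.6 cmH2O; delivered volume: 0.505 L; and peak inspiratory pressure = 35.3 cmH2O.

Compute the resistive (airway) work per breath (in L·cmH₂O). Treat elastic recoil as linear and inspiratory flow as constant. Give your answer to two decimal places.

With constant inspiratory flow the resistive pressure is constant at PIP − Pplat = 35.3 − 24.6 = 10.7 cmH2O, so resistive work = 10.7 × 0.505 = 5.404 L·cmH2O.

5.40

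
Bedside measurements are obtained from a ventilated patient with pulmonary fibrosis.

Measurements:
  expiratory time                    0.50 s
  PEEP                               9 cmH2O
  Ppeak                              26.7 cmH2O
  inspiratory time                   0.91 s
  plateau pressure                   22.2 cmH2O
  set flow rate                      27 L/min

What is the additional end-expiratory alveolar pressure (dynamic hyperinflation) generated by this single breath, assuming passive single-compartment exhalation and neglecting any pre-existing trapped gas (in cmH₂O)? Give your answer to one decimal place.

2.6

Flow: 27 L/min ÷ 60 = 0.45 L/s.
Vt = flow × Ti = 0.45 L/s × 0.91 s × 1000 mL/L = 409.5 mL.
R = (PIP − Pplat)/V̇ = (26.7 − 22.2) / 0.45 = 4.5/0.45 = 10.0 cmH2O·s/L.
C = Vt/(Pplat − PEEP) = 409.5 / (22.2 − 9) = 409.5/13.2 = 31.023 mL/cmH2O.
τ = R × C = 10.0 × 0.03102 L/cmH2O = 0.3102 s.
Fraction remaining = e^(−Te/τ) = e^(−0.50/0.3102) = 0.1995; trapped volume = 409.5 × 0.1995 = 81.695 mL.
Additional alveolar pressure from trapping ≈ V_trapped / C = 81.695 / 31.023 = 2.633 cmH2O.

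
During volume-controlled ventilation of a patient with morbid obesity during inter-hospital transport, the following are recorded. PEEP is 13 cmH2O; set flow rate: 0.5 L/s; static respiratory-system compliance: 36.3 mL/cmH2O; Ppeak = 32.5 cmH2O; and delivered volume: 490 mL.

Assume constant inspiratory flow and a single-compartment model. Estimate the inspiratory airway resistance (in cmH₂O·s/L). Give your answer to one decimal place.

Equation of motion (constant flow): PIP = Vt/C + R·V̇ + PEEP.
R·V̇ = PIP − Vt/C − PEEP = 32.5 − 490/36.3 − 13 = 32.5 − 13.499 − 13 = 6.001 cmH2O.
R = 6.001 / 0.5 = 12.002 cmH2O·s/L.

12.0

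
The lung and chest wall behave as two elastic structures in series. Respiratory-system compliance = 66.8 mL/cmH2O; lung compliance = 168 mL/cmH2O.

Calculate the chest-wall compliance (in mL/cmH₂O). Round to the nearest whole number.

111

1/Ccw = 1/Crs − 1/CL.
1/Ccw = 1/66.8 − 1/168 = 0.009018.
Ccw = 110.89 mL/cmH2O.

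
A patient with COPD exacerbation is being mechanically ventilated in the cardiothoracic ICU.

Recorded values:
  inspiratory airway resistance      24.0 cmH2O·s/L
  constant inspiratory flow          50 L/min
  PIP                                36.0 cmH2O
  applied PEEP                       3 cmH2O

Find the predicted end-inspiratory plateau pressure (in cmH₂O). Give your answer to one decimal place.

16.0

Flow: 50 L/min ÷ 60 = 0.8333 L/s.
Pplat = PIP − Raw × flow = 36.0 − 24.0 × 0.8333 = 36.0 − 19.999 = 16.001 cmH2O.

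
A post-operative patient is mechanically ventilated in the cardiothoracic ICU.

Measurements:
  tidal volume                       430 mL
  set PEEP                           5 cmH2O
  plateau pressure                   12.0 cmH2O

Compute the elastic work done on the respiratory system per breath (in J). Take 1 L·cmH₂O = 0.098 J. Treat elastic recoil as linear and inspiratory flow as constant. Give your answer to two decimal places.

Elastic work ≈ ½ × (Pplat − PEEP) × Vt = 0.5 × (12.0 − 5) × 0.430 L = 0.5 × 7.0 × 0.430 = 1.505 L·cmH2O.
× 0.098 J/(L·cmH2O) → 0.1475 J.

0.15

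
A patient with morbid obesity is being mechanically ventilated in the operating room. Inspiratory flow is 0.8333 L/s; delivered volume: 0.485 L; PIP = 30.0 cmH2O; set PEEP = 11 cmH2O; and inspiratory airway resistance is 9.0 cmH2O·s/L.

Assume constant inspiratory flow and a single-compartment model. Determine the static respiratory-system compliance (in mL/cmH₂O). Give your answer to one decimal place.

42.2

Equation of motion (constant flow): PIP = Vt/C + R·V̇ + PEEP.
Vt/C = PIP − R·V̇ − PEEP = 30.0 − 9.0×0.8333 − 11 = 30.0 − 7.5 − 11 = 11.5 cmH2O.
C = Vt / 11.5 = 485 / 11.5 = 42.174 mL/cmH2O.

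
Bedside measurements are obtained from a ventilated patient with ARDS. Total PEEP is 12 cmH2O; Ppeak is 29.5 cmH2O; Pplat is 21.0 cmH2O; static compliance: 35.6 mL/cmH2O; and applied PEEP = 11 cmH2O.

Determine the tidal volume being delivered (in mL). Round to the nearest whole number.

320

End-expiratory occlusion gives total PEEP = 12 cmH2O (intrinsic PEEP = 12 − 11 = 1). Use total PEEP for the elastic gradient.
Vt = Cstat × (Pplat − PEEPtotal) = 35.6 × (21.0 − 12) = 35.6 × 9.0 = 320.4 mL.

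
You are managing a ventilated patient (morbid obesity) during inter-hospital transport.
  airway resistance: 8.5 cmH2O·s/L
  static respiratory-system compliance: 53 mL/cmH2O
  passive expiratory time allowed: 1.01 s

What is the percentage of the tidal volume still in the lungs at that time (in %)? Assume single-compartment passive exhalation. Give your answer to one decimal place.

10.6

τ = R × C = 8.5 × 53 mL/cmH2O = 8.5 × 0.053 L/cmH2O = 0.4505 s.
Passive exhalation: V(t)/V₀ = e^(−t/τ) = e^(−1.01/0.4505) = 0.1063.
Fraction remaining = 0.1063 → 10.63%.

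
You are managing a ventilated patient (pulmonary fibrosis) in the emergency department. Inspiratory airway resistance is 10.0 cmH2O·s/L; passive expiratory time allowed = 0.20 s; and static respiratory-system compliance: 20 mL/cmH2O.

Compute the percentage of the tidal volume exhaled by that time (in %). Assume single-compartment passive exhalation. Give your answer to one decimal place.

63.2

τ = R × C = 10.0 × 20 mL/cmH2O = 10.0 × 0.020 L/cmH2O = 0.2 s.
Passive exhalation: V(t)/V₀ = e^(−t/τ) = e^(−0.20/0.2) = 0.3679.
Fraction exhaled = 1 − 0.3679 = 0.6321 → 63.21%.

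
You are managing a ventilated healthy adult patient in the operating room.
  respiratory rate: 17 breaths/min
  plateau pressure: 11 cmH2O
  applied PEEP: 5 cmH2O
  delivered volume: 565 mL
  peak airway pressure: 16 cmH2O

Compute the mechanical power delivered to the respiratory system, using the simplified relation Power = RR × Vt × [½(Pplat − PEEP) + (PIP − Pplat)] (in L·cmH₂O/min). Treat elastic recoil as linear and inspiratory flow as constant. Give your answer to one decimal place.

76.8

Per-breath work = Vt × [½(Pplat−PEEP) + (PIP−Pplat)] = 0.565 × [0.5×6.0 + 5.0] = 0.565 × 8.0 = 4.52 L·cmH2O.
Power = 17 × 4.52 = 76.84 L·cmH2O/min.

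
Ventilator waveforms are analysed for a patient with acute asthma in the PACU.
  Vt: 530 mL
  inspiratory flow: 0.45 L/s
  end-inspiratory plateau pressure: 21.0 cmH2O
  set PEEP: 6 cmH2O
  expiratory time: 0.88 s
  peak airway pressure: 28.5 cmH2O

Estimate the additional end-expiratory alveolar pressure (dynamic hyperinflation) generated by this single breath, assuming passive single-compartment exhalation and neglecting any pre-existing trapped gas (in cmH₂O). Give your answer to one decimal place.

3.4

R = (PIP − Pplat)/V̇ = (28.5 − 21.0) / 0.45 = 7.5/0.45 = 16.667 cmH2O·s/L.
C = Vt/(Pplat − PEEP) = 530.0 / (21.0 − 6) = 530.0/15.0 = 35.333 mL/cmH2O.
τ = R × C = 16.667 × 0.03533 L/cmH2O = 0.5888 s.
Fraction remaining = e^(−Te/τ) = e^(−0.88/0.5888) = 0.2243; trapped volume = 530.0 × 0.2243 = 118.88 mL.
Additional alveolar pressure from trapping ≈ V_trapped / C = 118.88 / 35.333 = 3.365 cmH2O.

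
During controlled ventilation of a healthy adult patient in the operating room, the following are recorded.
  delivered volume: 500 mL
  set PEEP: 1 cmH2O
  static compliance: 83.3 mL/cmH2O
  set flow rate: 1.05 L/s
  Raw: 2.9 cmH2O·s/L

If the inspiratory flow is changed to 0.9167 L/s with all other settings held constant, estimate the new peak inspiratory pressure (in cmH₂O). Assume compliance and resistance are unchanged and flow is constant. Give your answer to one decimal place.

PIP = Vt/C + R·V̇ + PEEP (constant-flow equation of motion).
Only the resistive term changes: ΔPIP = R × ΔV̇ = 2.9 × (0.9167 − 1.05) = 2.9 × -0.1333 = -0.3866 cmH2O.
Original PIP = 500/83.3 + 2.9×1.05 + 1 = 10.047 cmH2O; new PIP = 10.047 + (-0.3866) = 9.66 cmH2O.

9.7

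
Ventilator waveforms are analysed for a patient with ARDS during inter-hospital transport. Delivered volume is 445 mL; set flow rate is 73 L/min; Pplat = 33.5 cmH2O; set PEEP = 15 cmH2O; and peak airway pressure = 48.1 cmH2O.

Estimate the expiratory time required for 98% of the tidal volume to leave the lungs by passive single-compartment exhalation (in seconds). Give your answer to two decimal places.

Flow: 73 L/min ÷ 60 = 1.2167 L/s.
R = (PIP − Pplat)/V̇ = (48.1 − 33.5) / 1.2167 = 14.6/1.2167 = 12.0 cmH2O·s/L.
C = Vt/(Pplat − PEEP) = 445.0 / (33.5 − 15) = 445.0/18.5 = 24.054 mL/cmH2O.
τ = R × C = 12.0 × 0.02405 L/cmH2O = 0.2886 s.
t = −τ·ln(1 − 0.98) = −0.2886·ln(0.02) = 1.129 s.

1.13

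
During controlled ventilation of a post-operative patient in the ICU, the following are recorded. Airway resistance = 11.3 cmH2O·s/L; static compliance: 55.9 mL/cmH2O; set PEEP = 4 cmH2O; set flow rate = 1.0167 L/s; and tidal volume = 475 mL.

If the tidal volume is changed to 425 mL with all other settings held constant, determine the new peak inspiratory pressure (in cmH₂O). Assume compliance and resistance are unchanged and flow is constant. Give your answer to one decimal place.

PIP = Vt/C + R·V̇ + PEEP (constant-flow equation of motion).
Only the elastic term changes: ΔPIP = ΔVt / C = (425 − 475) / 55.9 = -0.8945 cmH2O.
Original PIP = 475/55.9 + 11.3×1.0167 + 4 = 23.986 cmH2O; new PIP = 23.986 + (-0.8945) = 23.092 cmH2O.

23.1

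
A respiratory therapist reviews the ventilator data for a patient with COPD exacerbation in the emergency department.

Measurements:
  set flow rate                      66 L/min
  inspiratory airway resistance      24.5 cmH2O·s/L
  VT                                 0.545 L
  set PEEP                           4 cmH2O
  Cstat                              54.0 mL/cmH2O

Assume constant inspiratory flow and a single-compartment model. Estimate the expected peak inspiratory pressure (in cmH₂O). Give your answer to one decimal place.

41.0

Flow: 66 L/min ÷ 60 = 1.1 L/s.
Equation of motion (constant flow): PIP = Vt/C + R·V̇ + PEEP.
PIP = 545/54.0 + 24.5×1.1 + 4 = 10.093 + 26.95 + 4 = 41.043 cmH2O.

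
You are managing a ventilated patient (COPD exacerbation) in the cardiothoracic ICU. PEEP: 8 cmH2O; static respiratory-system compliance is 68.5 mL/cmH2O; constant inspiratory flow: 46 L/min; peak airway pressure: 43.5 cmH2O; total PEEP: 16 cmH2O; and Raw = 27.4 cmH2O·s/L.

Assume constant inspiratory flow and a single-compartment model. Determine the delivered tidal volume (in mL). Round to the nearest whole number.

445

Flow: 46 L/min ÷ 60 = 0.7667 L/s.
Total PEEP = 16 cmH2O (set 8 + intrinsic 8); this is the baseline alveolar pressure.
Equation of motion (constant flow): PIP = Vt/C + R·V̇ + PEEP.
Vt/C = PIP − R·V̇ − PEEP = 43.5 − 21.008 − 16 = 6.492 cmH2O.
Vt = C × 6.492 = 68.5 × 6.492 = 444.7 mL.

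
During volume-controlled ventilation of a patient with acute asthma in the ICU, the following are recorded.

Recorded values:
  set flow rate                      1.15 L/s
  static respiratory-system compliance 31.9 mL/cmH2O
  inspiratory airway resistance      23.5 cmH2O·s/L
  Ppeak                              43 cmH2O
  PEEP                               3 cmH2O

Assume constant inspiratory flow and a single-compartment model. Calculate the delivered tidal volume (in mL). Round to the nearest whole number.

414

Equation of motion (constant flow): PIP = Vt/C + R·V̇ + PEEP.
Vt/C = PIP − R·V̇ − PEEP = 43 − 27.025 − 3 = 12.975 cmH2O.
Vt = C × 12.975 = 31.9 × 12.975 = 413.9 mL.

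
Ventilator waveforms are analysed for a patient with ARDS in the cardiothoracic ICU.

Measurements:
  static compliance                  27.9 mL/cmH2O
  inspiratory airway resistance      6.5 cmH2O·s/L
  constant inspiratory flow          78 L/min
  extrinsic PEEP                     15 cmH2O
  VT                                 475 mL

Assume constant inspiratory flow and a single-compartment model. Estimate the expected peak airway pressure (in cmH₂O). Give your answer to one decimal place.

40.5

Flow: 78 L/min ÷ 60 = 1.3 L/s.
Equation of motion (constant flow): PIP = Vt/C + R·V̇ + PEEP.
PIP = 475/27.9 + 6.5×1.3 + 15 = 17.025 + 8.45 + 15 = 40.475 cmH2O.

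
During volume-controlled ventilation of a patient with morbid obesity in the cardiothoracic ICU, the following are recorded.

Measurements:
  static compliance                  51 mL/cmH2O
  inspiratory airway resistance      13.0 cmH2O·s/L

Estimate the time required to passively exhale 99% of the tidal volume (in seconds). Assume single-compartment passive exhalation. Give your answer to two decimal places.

τ = R × C = 13.0 × 51 mL/cmH2O = 13.0 × 0.051 L/cmH2O = 0.663 s.
Exhaled fraction f = 1 − e^(−t/τ) → t = −τ·ln(1 − f) = −0.663·ln(0.01) = 3.053 s.

3.05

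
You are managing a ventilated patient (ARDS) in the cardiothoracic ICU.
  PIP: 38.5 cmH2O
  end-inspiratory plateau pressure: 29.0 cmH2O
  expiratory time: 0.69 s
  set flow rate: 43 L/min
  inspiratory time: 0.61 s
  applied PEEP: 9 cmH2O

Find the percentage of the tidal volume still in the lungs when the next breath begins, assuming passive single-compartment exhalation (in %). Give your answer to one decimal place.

9.2

Flow: 43 L/min ÷ 60 = 0.7167 L/s.
Vt = flow × Ti = 0.7167 L/s × 0.61 s × 1000 mL/L = 437.19 mL.
R = (PIP − Pplat)/V̇ = (38.5 − 29.0) / 0.7167 = 9.5/0.7167 = 13.255 cmH2O·s/L.
C = Vt/(Pplat − PEEP) = 437.19 / (29.0 − 9) = 437.19/20.0 = 21.86 mL/cmH2O.
τ = R × C = 13.255 × 0.02186 L/cmH2O = 0.2898 s.
Fraction remaining at end-expiration = e^(−Te/τ) = e^(−0.69/0.2898) = 0.09246 → 9.246%.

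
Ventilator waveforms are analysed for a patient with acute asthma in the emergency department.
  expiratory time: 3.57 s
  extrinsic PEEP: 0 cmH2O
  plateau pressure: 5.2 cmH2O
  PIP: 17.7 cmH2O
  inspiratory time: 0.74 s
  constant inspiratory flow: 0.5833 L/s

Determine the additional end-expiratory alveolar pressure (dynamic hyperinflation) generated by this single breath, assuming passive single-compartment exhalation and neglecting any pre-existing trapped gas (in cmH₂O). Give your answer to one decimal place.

Vt = flow × Ti = 0.5833 L/s × 0.74 s × 1000 mL/L = 431.64 mL.
R = (PIP − Pplat)/V̇ = (17.7 − 5.2) / 0.5833 = 12.5/0.5833 = 21.43 cmH2O·s/L.
C = Vt/(Pplat − PEEP) = 431.64 / (5.2 − 0) = 431.64/5.2 = 83.008 mL/cmH2O.
τ = R × C = 21.43 × 0.08301 L/cmH2O = 1.779 s.
Fraction remaining = e^(−Te/τ) = e^(−3.57/1.779) = 0.1344; trapped volume = 431.64 × 0.1344 = 58.012 mL.
Additional alveolar pressure from trapping ≈ V_trapped / C = 58.012 / 83.008 = 0.6989 cmH2O.

0.7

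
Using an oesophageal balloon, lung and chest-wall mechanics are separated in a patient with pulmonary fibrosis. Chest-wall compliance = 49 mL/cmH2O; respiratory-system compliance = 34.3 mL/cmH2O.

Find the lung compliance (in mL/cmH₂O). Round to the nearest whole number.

114

1/CL = 1/Crs − 1/Ccw.
1/CL = 1/34.3 − 1/49 = 0.008746.
CL = 114.34 mL/cmH2O.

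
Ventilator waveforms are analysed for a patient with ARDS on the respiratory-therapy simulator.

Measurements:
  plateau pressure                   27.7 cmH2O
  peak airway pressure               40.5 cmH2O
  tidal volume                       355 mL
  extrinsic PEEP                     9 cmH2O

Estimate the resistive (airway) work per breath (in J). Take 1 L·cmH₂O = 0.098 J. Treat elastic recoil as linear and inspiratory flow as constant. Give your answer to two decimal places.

0.45

With constant inspiratory flow the resistive pressure is constant at PIP − Pplat = 40.5 − 27.7 = 12.8 cmH2O, so resistive work = 12.8 × 0.355 = 4.544 L·cmH2O.
× 0.098 J/(L·cmH2O) → 0.4453 J.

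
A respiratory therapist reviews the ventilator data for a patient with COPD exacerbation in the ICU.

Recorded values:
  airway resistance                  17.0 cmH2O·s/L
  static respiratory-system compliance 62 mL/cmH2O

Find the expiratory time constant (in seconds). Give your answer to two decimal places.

τ = R × C = 17.0 × 62 mL/cmH2O = 17.0 × 0.062 L/cmH2O = 1.054 s.

1.05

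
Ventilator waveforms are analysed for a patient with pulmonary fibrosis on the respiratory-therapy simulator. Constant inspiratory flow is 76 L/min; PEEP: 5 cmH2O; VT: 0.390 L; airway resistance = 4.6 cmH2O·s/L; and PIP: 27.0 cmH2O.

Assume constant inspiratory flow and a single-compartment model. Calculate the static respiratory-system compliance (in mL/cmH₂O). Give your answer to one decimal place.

Flow: 76 L/min ÷ 60 = 1.2667 L/s.
Equation of motion (constant flow): PIP = Vt/C + R·V̇ + PEEP.
Vt/C = PIP − R·V̇ − PEEP = 27.0 − 4.6×1.2667 − 5 = 27.0 − 5.827 − 5 = 16.173 cmH2O.
C = Vt / 16.173 = 390 / 16.173 = 24.114 mL/cmH2O.

24.1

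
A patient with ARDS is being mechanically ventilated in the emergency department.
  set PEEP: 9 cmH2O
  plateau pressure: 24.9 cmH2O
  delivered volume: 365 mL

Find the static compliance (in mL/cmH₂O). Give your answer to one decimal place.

Cstat = Vt / (Pplat − PEEP) = 365 / (24.9 − 9) = 365 / 15.9 = 22.956 mL/cmH2O.

23.0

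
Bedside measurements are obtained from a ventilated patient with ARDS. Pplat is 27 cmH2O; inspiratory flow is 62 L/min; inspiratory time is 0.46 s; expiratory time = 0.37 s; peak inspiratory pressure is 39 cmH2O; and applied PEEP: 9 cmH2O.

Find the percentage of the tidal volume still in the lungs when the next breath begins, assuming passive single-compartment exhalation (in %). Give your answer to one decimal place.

Flow: 62 L/min ÷ 60 = 1.0333 L/s.
Vt = flow × Ti = 1.0333 L/s × 0.46 s × 1000 mL/L = 475.32 mL.
R = (PIP − Pplat)/V̇ = (39 − 27) / 1.0333 = 12.0/1.0333 = 11.613 cmH2O·s/L.
C = Vt/(Pplat − PEEP) = 475.32 / (27 − 9) = 475.32/18.0 = 26.407 mL/cmH2O.
τ = R × C = 11.613 × 0.02641 L/cmH2O = 0.3067 s.
Fraction remaining at end-expiration = e^(−Te/τ) = e^(−0.37/0.3067) = 0.2993 → 29.93%.

29.9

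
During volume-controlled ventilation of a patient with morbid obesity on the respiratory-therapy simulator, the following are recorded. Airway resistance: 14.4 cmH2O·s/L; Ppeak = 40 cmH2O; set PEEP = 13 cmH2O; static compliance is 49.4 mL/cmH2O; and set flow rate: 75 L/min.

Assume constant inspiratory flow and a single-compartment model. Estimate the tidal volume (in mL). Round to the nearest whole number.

Flow: 75 L/min ÷ 60 = 1.25 L/s.
Equation of motion (constant flow): PIP = Vt/C + R·V̇ + PEEP.
Vt/C = PIP − R·V̇ − PEEP = 40 − 18.0 − 13 = 9.0 cmH2O.
Vt = C × 9.0 = 49.4 × 9.0 = 444.6 mL.

445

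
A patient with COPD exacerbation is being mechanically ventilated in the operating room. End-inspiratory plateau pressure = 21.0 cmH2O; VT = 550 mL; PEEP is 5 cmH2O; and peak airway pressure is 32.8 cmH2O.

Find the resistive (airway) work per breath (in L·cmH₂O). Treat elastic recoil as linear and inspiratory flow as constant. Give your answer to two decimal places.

6.49

With constant inspiratory flow the resistive pressure is constant at PIP − Pplat = 32.8 − 21.0 = 11.8 cmH2O, so resistive work = 11.8 × 0.550 = 6.49 L·cmH2O.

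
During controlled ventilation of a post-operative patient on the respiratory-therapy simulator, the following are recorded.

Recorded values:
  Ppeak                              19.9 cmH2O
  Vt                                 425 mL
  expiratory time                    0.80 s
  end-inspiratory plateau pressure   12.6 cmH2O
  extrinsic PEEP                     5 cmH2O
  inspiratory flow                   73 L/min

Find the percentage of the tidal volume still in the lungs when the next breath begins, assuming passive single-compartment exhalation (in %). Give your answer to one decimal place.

Flow: 73 L/min ÷ 60 = 1.2167 L/s.
R = (PIP − Pplat)/V̇ = (19.9 − 12.6) / 1.2167 = 7.3/1.2167 = 6.0 cmH2O·s/L.
C = Vt/(Pplat − PEEP) = 425.0 / (12.6 − 5) = 425.0/7.6 = 55.921 mL/cmH2O.
τ = R × C = 6.0 × 0.05592 L/cmH2O = 0.3355 s.
Fraction remaining at end-expiration = e^(−Te/τ) = e^(−0.80/0.3355) = 0.09213 → 9.213%.

9.2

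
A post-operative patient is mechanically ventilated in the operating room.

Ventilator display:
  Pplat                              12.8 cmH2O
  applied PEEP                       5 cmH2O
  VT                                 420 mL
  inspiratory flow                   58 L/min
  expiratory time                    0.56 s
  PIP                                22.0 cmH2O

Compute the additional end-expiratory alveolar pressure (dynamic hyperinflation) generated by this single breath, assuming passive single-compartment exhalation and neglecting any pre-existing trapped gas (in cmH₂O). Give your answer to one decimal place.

2.6

Flow: 58 L/min ÷ 60 = 0.9667 L/s.
R = (PIP − Pplat)/V̇ = (22.0 − 12.8) / 0.9667 = 9.2/0.9667 = 9.517 cmH2O·s/L.
C = Vt/(Pplat − PEEP) = 420.0 / (12.8 − 5) = 420.0/7.8 = 53.846 mL/cmH2O.
τ = R × C = 9.517 × 0.05385 L/cmH2O = 0.5125 s.
Fraction remaining = e^(−Te/τ) = e^(−0.56/0.5125) = 0.3353; trapped volume = 420.0 × 0.3353 = 140.83 mL.
Additional alveolar pressure from trapping ≈ V_trapped / C = 140.83 / 53.846 = 2.615 cmH2O.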